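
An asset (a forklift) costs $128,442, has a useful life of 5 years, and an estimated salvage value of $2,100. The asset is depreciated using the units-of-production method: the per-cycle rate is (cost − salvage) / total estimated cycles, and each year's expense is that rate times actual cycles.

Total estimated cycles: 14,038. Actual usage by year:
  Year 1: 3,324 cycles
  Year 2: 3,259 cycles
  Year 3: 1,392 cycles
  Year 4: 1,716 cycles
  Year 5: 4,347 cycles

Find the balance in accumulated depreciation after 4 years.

Depreciable base = $128,442 − $2,100 = $126,342.
Rate = $126,342 / 14,038 cycles = $9 per cycle.
Year 1: 3,324 × $9 = $29,916. Book value $98,526.
Year 2: 3,259 × $9 = $29,331. Book value $69,195.
Year 3: 1,392 × $9 = $12,528. Book value $56,667.
Year 4: 1,716 × $9 = $15,444. Book value $41,223.
Accumulated through year 4 = $128,442 − $41,223 = $87,219.

$87,219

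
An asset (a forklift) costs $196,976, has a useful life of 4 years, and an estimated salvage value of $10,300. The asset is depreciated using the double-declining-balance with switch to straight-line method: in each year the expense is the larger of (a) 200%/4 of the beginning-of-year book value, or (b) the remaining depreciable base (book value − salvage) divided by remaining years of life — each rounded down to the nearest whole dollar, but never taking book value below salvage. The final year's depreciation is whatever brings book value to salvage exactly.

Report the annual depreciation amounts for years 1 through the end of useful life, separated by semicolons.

$98,488; $49,244; $24,622; $14,322

Depreciable base = $196,976 − $10,300 = $186,676.
Year 1: DB = ⌊$196,976 × 200%/4⌋ = $98,488; SL = ⌊$186,676/4⌋ = $46,669 → take DB $98,488. Book value $98,488.
Year 2: DB = ⌊$98,488 × 200%/4⌋ = $49,244; SL = ⌊$88,188/3⌋ = $29,396 → take DB $49,244. Book value $49,244.
Year 3: DB = ⌊$49,244 × 200%/4⌋ = $24,622; SL = ⌊$38,944/2⌋ = $19,472 → take DB $24,622. Book value $24,622.
Year 4 (final): $24,622 − $10,300 = $14,322. Book value $10,300.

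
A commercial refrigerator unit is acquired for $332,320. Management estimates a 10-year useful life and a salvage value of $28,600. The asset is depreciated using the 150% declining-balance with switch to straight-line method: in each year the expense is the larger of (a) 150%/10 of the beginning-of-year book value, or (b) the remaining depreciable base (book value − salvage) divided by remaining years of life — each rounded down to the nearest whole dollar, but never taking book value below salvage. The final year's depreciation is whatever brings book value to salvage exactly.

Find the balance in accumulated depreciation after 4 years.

Depreciable base = $332,320 − $28,600 = $303,720.
Year 1: DB = ⌊$332,320 × 150%/10⌋ = $49,848; SL = ⌊$303,720/10⌋ = $30,372 → take DB $49,848. Book value $282,472.
Year 2: DB = ⌊$282,472 × 150%/10⌋ = $42,370; SL = ⌊$253,872/9⌋ = $28,208 → take DB $42,370. Book value $240,102.
Year 3: DB = ⌊$240,102 × 150%/10⌋ = $36,015; SL = ⌊$211,502/8⌋ = $26,437 → take DB $36,015. Book value $204,087.
Year 4: DB = ⌊$204,087 × 150%/10⌋ = $30,613; SL = ⌊$175,487/7⌋ = $25,069 → take DB $30,613. Book value $173,474.
Accumulated through year 4 = $332,320 − $173,474 = $158,846.

$158,846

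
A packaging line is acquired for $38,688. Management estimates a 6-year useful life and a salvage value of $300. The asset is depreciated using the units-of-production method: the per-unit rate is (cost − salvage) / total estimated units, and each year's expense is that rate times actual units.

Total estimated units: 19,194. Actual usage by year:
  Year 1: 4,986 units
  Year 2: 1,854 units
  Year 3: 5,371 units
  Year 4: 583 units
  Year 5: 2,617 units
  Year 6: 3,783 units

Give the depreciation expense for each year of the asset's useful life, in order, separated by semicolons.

Depreciable base = $38,688 − $300 = $38,388.
Rate = $38,388 / 19,194 units = $2 per unit.
Year 1: 4,986 × $2 = $9,972. Book value $28,716.
Year 2: 1,854 × $2 = $3,708. Book value $25,008.
Year 3: 5,371 × $2 = $10,742. Book value $14,266.
Year 4: 583 × $2 = $1,166. Book value $13,100.
Year 5: 2,617 × $2 = $5,234. Book value $7,866.
Year 6: 3,783 × $2 = $7,566. Book value $300.

$9,972; $3,708; $10,742; $1,166; $5,234; $7,566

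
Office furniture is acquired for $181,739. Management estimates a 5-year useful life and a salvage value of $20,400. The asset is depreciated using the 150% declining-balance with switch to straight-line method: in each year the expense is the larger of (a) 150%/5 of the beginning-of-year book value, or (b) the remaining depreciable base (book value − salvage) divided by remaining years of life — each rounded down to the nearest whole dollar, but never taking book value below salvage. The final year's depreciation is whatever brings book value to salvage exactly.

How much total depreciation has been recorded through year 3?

$119,401

Depreciable base = $181,739 − $20,400 = $161,339.
Year 1: DB = ⌊$181,739 × 150%/5⌋ = $54,521; SL = ⌊$161,339/5⌋ = $32,267 → take DB $54,521. Book value $127,218.
Year 2: DB = ⌊$127,218 × 150%/5⌋ = $38,165; SL = ⌊$106,818/4⌋ = $26,704 → take DB $38,165. Book value $89,053.
Year 3: DB = ⌊$89,053 × 150%/5⌋ = $26,715; SL = ⌊$68,653/3⌋ = $22,884 → take DB $26,715. Book value $62,338.
Accumulated through year 3 = $181,739 − $62,338 = $119,401.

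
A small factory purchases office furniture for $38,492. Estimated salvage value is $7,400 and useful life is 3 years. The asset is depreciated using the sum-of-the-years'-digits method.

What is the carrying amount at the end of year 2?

$12,582

Depreciable base = $38,492 − $7,400 = $31,092.
Sum of the years' digits = 3+2+1 = 6.
Year 1: $31,092 × 3/6 = $15,546. Book value $22,946.
Year 2: $31,092 × 2/6 = $10,364. Book value $12,582.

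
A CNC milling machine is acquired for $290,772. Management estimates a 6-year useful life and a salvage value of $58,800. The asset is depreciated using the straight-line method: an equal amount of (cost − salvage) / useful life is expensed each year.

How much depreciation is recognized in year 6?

$38,662

Depreciable base = $290,772 − $58,800 = $231,972.
Annual expense = $231,972 / 6 = $38,662.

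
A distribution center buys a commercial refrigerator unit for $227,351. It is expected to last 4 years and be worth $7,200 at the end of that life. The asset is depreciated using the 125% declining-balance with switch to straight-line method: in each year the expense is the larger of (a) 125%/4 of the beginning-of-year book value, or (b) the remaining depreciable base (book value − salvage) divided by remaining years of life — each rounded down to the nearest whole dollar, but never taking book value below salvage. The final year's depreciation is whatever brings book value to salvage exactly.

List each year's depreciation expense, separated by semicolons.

Depreciable base = $227,351 − $7,200 = $220,151.
Year 1: DB = ⌊$227,351 × 125%/4⌋ = $71,047; SL = ⌊$220,151/4⌋ = $55,037 → take DB $71,047. Book value $156,304.
Year 2: DB = ⌊$156,304 × 125%/4⌋ = $48,845; SL = ⌊$149,104/3⌋ = $49,701 → take SL $49,701. Book value $106,603.
Year 3: DB = ⌊$106,603 × 125%/4⌋ = $33,313; SL = ⌊$99,403/2⌋ = $49,701 → take SL $49,701. Book value $56,902.
Year 4 (final): $56,902 − $7,200 = $49,702. Book value $7,200.

$71,047; $49,701; $49,701; $49,702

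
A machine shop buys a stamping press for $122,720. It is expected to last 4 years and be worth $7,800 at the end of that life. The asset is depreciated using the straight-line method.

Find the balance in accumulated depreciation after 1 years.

Depreciable base = $122,720 − $7,800 = $114,920.
Annual expense = $114,920 / 4 = $28,730.
End of year 1: book value $93,990.
Accumulated through year 1 = $122,720 − $93,990 = $28,730.

$28,730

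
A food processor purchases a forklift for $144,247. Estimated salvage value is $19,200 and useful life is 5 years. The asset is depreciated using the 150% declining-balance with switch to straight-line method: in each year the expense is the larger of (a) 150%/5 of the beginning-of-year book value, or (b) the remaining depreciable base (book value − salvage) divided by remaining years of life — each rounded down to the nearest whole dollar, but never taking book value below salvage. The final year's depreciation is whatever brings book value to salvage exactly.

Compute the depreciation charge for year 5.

$15,139

Depreciable base = $144,247 − $19,200 = $125,047.
Year 1: DB = ⌊$144,247 × 150%/5⌋ = $43,274; SL = ⌊$125,047/5⌋ = $25,009 → take DB $43,274. Book value $100,973.
Year 2: DB = ⌊$100,973 × 150%/5⌋ = $30,291; SL = ⌊$81,773/4⌋ = $20,443 → take DB $30,291. Book value $70,682.
Year 3: DB = ⌊$70,682 × 150%/5⌋ = $21,204; SL = ⌊$51,482/3⌋ = $17,160 → take DB $21,204. Book value $49,478.
Year 4: DB = ⌊$49,478 × 150%/5⌋ = $14,843; SL = ⌊$30,278/2⌋ = $15,139 → take SL $15,139. Book value $34,339.
Year 5 (final): $34,339 − $19,200 = $15,139. Book value $19,200.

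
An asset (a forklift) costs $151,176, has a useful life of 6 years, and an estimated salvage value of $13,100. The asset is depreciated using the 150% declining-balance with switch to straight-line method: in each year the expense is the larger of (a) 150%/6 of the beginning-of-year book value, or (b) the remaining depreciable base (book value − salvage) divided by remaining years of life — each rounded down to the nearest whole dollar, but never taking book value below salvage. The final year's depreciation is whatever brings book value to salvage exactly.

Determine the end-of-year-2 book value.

$85,037

Depreciable base = $151,176 − $13,100 = $138,076.
Year 1: DB = ⌊$151,176 × 150%/6⌋ = $37,794; SL = ⌊$138,076/6⌋ = $23,012 → take DB $37,794. Book value $113,382.
Year 2: DB = ⌊$113,382 × 150%/6⌋ = $28,345; SL = ⌊$100,282/5⌋ = $20,056 → take DB $28,345. Book value $85,037.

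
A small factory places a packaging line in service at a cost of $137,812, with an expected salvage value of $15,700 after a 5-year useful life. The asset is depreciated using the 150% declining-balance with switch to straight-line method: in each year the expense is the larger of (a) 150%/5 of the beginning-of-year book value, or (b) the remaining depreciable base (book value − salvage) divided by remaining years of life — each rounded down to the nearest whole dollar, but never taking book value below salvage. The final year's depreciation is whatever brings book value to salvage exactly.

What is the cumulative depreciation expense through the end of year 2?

$70,283

Depreciable base = $137,812 − $15,700 = $122,112.
Year 1: DB = ⌊$137,812 × 150%/5⌋ = $41,343; SL = ⌊$122,112/5⌋ = $24,422 → take DB $41,343. Book value $96,469.
Year 2: DB = ⌊$96,469 × 150%/5⌋ = $28,940; SL = ⌊$80,769/4⌋ = $20,192 → take DB $28,940. Book value $67,529.
Accumulated through year 2 = $137,812 − $67,529 = $70,283.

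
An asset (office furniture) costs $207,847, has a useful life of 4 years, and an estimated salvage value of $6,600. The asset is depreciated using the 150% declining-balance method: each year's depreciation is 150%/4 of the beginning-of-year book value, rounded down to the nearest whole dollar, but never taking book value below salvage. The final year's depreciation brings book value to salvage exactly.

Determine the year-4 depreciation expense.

Depreciable base = $207,847 − $6,600 = $201,247.
Year 1: ⌊$207,847 × 150%/4⌋ = $77,942. Book value $129,905.
Year 2: ⌊$129,905 × 150%/4⌋ = $48,714. Book value $81,191.
Year 3: ⌊$81,191 × 150%/4⌋ = $30,446. Book value $50,745.
Year 4 (final): $50,745 − $6,600 = $44,145. Book value $6,600.

$44,145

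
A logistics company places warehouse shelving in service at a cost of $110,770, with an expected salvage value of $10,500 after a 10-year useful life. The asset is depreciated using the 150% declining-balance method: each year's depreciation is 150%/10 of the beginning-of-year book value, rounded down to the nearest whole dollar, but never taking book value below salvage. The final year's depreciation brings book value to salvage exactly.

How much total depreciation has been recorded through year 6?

$68,991

Depreciable base = $110,770 − $10,500 = $100,270.
Year 1: ⌊$110,770 × 150%/10⌋ = $16,615. Book value $94,155.
Year 2: ⌊$94,155 × 150%/10⌋ = $14,123. Book value $80,032.
Year 3: ⌊$80,032 × 150%/10⌋ = $12,004. Book value $68,028.
Year 4: ⌊$68,028 × 150%/10⌋ = $10,204. Book value $57,824.
Year 5: ⌊$57,824 × 150%/10⌋ = $8,673. Book value $49,151.
Year 6: ⌊$49,151 × 150%/10⌋ = $7,372. Book value $41,779.
Accumulated through year 6 = $110,770 − $41,779 = $68,991.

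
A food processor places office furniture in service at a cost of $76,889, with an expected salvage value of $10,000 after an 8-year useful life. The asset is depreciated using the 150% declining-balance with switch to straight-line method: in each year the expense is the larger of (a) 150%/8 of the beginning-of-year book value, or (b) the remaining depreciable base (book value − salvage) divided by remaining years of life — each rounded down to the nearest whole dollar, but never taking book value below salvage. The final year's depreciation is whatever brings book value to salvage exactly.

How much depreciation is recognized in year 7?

$5,742

Depreciable base = $76,889 − $10,000 = $66,889.
Year 1: DB = ⌊$76,889 × 150%/8⌋ = $14,416; SL = ⌊$66,889/8⌋ = $8,361 → take DB $14,416. Book value $62,473.
Year 2: DB = ⌊$62,473 × 150%/8⌋ = $11,713; SL = ⌊$52,473/7⌋ = $7,496 → take DB $11,713. Book value $50,760.
Year 3: DB = ⌊$50,760 × 150%/8⌋ = $9,517; SL = ⌊$40,760/6⌋ = $6,793 → take DB $9,517. Book value $41,243.
Year 4: DB = ⌊$41,243 × 150%/8⌋ = $7,733; SL = ⌊$31,243/5⌋ = $6,248 → take DB $7,733. Book value $33,510.
Year 5: DB = ⌊$33,510 × 150%/8⌋ = $6,283; SL = ⌊$23,510/4⌋ = $5,877 → take DB $6,283. Book value $27,227.
Year 6: DB = ⌊$27,227 × 150%/8⌋ = $5,105; SL = ⌊$17,227/3⌋ = $5,742 → take SL $5,742. Book value $21,485.
Year 7: DB = ⌊$21,485 × 150%/8⌋ = $4,028; SL = ⌊$11,485/2⌋ = $5,742 → take SL $5,742. Book value $15,743.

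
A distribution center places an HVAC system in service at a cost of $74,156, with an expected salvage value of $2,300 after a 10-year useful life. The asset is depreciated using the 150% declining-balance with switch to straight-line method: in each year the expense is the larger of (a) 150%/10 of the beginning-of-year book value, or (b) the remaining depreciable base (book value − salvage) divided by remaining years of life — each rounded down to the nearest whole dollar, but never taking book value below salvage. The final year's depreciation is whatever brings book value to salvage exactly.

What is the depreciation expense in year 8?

Depreciable base = $74,156 − $2,300 = $71,856.
Year 1: DB = ⌊$74,156 × 150%/10⌋ = $11,123; SL = ⌊$71,856/10⌋ = $7,185 → take DB $11,123. Book value $63,033.
Year 2: DB = ⌊$63,033 × 150%/10⌋ = $9,454; SL = ⌊$60,733/9⌋ = $6,748 → take DB $9,454. Book value $53,579.
Year 3: DB = ⌊$53,579 × 150%/10⌋ = $8,036; SL = ⌊$51,279/8⌋ = $6,409 → take DB $8,036. Book value $45,543.
Year 4: DB = ⌊$45,543 × 150%/10⌋ = $6,831; SL = ⌊$43,243/7⌋ = $6,177 → take DB $6,831. Book value $38,712.
Year 5: DB = ⌊$38,712 × 150%/10⌋ = $5,806; SL = ⌊$36,412/6⌋ = $6,068 → take SL $6,068. Book value $32,644.
Year 6: DB = ⌊$32,644 × 150%/10⌋ = $4,896; SL = ⌊$30,344/5⌋ = $6,068 → take SL $6,068. Book value $26,576.
Year 7: DB = ⌊$26,576 × 150%/10⌋ = $3,986; SL = ⌊$24,276/4⌋ = $6,069 → take SL $6,069. Book value $20,507.
Year 8: DB = ⌊$20,507 × 150%/10⌋ = $3,076; SL = ⌊$18,207/3⌋ = $6,069 → take SL $6,069. Book value $14,438.

$6,069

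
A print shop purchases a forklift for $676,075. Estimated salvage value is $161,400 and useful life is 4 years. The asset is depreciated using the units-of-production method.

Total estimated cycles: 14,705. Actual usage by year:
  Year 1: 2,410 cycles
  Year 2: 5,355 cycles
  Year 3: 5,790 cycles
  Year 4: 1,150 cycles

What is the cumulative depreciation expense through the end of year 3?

$474,425

Depreciable base = $676,075 − $161,400 = $514,675.
Rate = $514,675 / 14,705 cycles = $35 per cycle.
Year 1: 2,410 × $35 = $84,350. Book value $591,725.
Year 2: 5,355 × $35 = $187,425. Book value $404,300.
Year 3: 5,790 × $35 = $202,650. Book value $201,650.
Accumulated through year 3 = $676,075 − $201,650 = $474,425.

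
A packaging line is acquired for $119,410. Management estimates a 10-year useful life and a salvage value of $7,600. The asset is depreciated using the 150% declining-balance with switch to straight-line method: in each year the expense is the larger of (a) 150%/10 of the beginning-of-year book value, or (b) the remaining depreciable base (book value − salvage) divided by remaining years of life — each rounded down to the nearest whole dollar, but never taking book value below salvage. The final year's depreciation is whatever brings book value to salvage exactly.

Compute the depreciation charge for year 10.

$9,077

Depreciable base = $119,410 − $7,600 = $111,810.
Year 1: DB = ⌊$119,410 × 150%/10⌋ = $17,911; SL = ⌊$111,810/10⌋ = $11,181 → take DB $17,911. Book value $101,499.
Year 2: DB = ⌊$101,499 × 150%/10⌋ = $15,224; SL = ⌊$93,899/9⌋ = $10,433 → take DB $15,224. Book value $86,275.
Year 3: DB = ⌊$86,275 × 150%/10⌋ = $12,941; SL = ⌊$78,675/8⌋ = $9,834 → take DB $12,941. Book value $73,334.
Year 4: DB = ⌊$73,334 × 150%/10⌋ = $11,000; SL = ⌊$65,734/7⌋ = $9,390 → take DB $11,000. Book value $62,334.
Year 5: DB = ⌊$62,334 × 150%/10⌋ = $9,350; SL = ⌊$54,734/6⌋ = $9,122 → take DB $9,350. Book value $52,984.
Year 6: DB = ⌊$52,984 × 150%/10⌋ = $7,947; SL = ⌊$45,384/5⌋ = $9,076 → take SL $9,076. Book value $43,908.
Year 7: DB = ⌊$43,908 × 150%/10⌋ = $6,586; SL = ⌊$36,308/4⌋ = $9,077 → take SL $9,077. Book value $34,831.
Year 8: DB = ⌊$34,831 × 150%/10⌋ = $5,224; SL = ⌊$27,231/3⌋ = $9,077 → take SL $9,077. Book value $25,754.
Year 9: DB = ⌊$25,754 × 150%/10⌋ = $3,863; SL = ⌊$18,154/2⌋ = $9,077 → take SL $9,077. Book value $16,677.
Year 10 (final): $16,677 − $7,600 = $9,077. Book value $7,600.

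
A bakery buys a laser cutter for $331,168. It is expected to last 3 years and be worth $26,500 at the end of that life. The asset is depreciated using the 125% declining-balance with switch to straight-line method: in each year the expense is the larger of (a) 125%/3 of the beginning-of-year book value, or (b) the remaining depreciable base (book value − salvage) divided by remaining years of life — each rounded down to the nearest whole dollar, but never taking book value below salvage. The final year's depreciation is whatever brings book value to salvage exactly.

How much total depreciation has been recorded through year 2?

$221,327

Depreciable base = $331,168 − $26,500 = $304,668.
Year 1: DB = ⌊$331,168 × 125%/3⌋ = $137,986; SL = ⌊$304,668/3⌋ = $101,556 → take DB $137,986. Book value $193,182.
Year 2: DB = ⌊$193,182 × 125%/3⌋ = $80,492; SL = ⌊$166,682/2⌋ = $83,341 → take SL $83,341. Book value $109,841.
Accumulated through year 2 = $331,168 − $109,841 = $221,327.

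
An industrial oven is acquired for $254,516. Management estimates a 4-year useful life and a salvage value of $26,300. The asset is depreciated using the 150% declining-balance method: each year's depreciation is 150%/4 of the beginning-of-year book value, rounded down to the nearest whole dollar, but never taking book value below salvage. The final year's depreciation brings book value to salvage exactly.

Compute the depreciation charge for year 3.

Depreciable base = $254,516 − $26,300 = $228,216.
Year 1: ⌊$254,516 × 150%/4⌋ = $95,443. Book value $159,073.
Year 2: ⌊$159,073 × 150%/4⌋ = $59,652. Book value $99,421.
Year 3: ⌊$99,421 × 150%/4⌋ = $37,282. Book value $62,139.

$37,282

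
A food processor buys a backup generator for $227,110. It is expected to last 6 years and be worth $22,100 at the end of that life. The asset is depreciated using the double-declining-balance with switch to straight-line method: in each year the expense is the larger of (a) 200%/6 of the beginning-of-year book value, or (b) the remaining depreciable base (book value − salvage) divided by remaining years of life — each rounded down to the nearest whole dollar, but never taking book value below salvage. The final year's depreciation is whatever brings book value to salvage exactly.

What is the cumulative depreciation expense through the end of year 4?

Depreciable base = $227,110 − $22,100 = $205,010.
Year 1: DB = ⌊$227,110 × 200%/6⌋ = $75,703; SL = ⌊$205,010/6⌋ = $34,168 → take DB $75,703. Book value $151,407.
Year 2: DB = ⌊$151,407 × 200%/6⌋ = $50,469; SL = ⌊$129,307/5⌋ = $25,861 → take DB $50,469. Book value $100,938.
Year 3: DB = ⌊$100,938 × 200%/6⌋ = $33,646; SL = ⌊$78,838/4⌋ = $19,709 → take DB $33,646. Book value $67,292.
Year 4: DB = ⌊$67,292 × 200%/6⌋ = $22,430; SL = ⌊$45,192/3⌋ = $15,064 → take DB $22,430. Book value $44,862.
Accumulated through year 4 = $227,110 − $44,862 = $182,248.

$182,248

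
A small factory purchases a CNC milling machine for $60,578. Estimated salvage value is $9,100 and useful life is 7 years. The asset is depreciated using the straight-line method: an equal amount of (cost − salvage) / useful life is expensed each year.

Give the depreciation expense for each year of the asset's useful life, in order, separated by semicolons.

$7,354; $7,354; $7,354; $7,354; $7,354; $7,354; $7,354

Depreciable base = $60,578 − $9,100 = $51,478.
Annual expense = $51,478 / 7 = $7,354.
End of year 1: book value $53,224.
End of year 2: book value $45,870.
End of year 3: book value $38,516.
End of year 4: book value $31,162.
End of year 5: book value $23,808.
End of year 6: book value $16,454.
End of year 7: book value $9,100.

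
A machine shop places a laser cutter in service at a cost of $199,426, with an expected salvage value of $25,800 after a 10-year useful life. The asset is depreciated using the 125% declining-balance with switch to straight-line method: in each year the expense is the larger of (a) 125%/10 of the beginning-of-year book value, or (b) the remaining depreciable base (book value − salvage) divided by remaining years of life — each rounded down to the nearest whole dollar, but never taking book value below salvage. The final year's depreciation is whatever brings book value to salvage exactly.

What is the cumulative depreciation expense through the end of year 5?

$97,708

Depreciable base = $199,426 − $25,800 = $173,626.
Year 1: DB = ⌊$199,426 × 125%/10⌋ = $24,928; SL = ⌊$173,626/10⌋ = $17,362 → take DB $24,928. Book value $174,498.
Year 2: DB = ⌊$174,498 × 125%/10⌋ = $21,812; SL = ⌊$148,698/9⌋ = $16,522 → take DB $21,812. Book value $152,686.
Year 3: DB = ⌊$152,686 × 125%/10⌋ = $19,085; SL = ⌊$126,886/8⌋ = $15,860 → take DB $19,085. Book value $133,601.
Year 4: DB = ⌊$133,601 × 125%/10⌋ = $16,700; SL = ⌊$107,801/7⌋ = $15,400 → take DB $16,700. Book value $116,901.
Year 5: DB = ⌊$116,901 × 125%/10⌋ = $14,612; SL = ⌊$91,101/6⌋ = $15,183 → take SL $15,183. Book value $101,718.
Accumulated through year 5 = $199,426 − $101,718 = $97,708.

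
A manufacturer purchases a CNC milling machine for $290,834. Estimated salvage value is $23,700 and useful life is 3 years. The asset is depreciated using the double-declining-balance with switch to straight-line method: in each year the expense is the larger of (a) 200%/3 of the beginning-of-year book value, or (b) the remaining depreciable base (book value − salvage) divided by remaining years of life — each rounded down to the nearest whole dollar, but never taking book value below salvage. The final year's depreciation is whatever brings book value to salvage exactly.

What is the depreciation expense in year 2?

$64,630

Depreciable base = $290,834 − $23,700 = $267,134.
Year 1: DB = ⌊$290,834 × 200%/3⌋ = $193,889; SL = ⌊$267,134/3⌋ = $89,044 → take DB $193,889. Book value $96,945.
Year 2: DB = ⌊$96,945 × 200%/3⌋ = $64,630; SL = ⌊$73,245/2⌋ = $36,622 → take DB $64,630. Book value $32,315.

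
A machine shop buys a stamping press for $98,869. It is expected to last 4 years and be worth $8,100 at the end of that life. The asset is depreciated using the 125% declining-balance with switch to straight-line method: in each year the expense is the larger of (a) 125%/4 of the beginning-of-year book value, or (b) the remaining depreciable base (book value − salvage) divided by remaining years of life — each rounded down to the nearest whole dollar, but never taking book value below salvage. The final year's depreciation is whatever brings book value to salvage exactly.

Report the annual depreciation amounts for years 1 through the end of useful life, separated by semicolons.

Depreciable base = $98,869 − $8,100 = $90,769.
Year 1: DB = ⌊$98,869 × 125%/4⌋ = $30,896; SL = ⌊$90,769/4⌋ = $22,692 → take DB $30,896. Book value $67,973.
Year 2: DB = ⌊$67,973 × 125%/4⌋ = $21,241; SL = ⌊$59,873/3⌋ = $19,957 → take DB $21,241. Book value $46,732.
Year 3: DB = ⌊$46,732 × 125%/4⌋ = $14,603; SL = ⌊$38,632/2⌋ = $19,316 → take SL $19,316. Book value $27,416.
Year 4 (final): $27,416 − $8,100 = $19,316. Book value $8,100.

$30,896; $21,241; $19,316; $19,316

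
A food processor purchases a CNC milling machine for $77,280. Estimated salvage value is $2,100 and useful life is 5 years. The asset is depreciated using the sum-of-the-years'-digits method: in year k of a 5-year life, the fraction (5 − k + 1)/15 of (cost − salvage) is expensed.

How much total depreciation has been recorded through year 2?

$45,108

Depreciable base = $77,280 − $2,100 = $75,180.
Sum of the years' digits = 5+4+3+2+1 = 15.
Year 1: $75,180 × 5/15 = $25,060. Book value $52,220.
Year 2: $75,180 × 4/15 = $20,048. Book value $32,172.
Accumulated through year 2 = $77,280 − $32,172 = $45,108.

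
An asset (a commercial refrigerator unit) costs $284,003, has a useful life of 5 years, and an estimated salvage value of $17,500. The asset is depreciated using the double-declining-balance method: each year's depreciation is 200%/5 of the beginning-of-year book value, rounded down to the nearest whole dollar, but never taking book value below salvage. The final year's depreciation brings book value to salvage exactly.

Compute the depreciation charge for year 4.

$24,538

Depreciable base = $284,003 − $17,500 = $266,503.
Year 1: ⌊$284,003 × 200%/5⌋ = $113,601. Book value $170,402.
Year 2: ⌊$170,402 × 200%/5⌋ = $68,160. Book value $102,242.
Year 3: ⌊$102,242 × 200%/5⌋ = $40,896. Book value $61,346.
Year 4: ⌊$61,346 × 200%/5⌋ = $24,538. Book value $36,808.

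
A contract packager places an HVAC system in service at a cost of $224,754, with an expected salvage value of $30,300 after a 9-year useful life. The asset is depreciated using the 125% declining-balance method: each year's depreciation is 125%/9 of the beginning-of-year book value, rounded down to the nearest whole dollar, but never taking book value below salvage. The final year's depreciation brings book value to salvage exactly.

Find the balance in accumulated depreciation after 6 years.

$133,117

Depreciable base = $224,754 − $30,300 = $194,454.
Year 1: ⌊$224,754 × 125%/9⌋ = $31,215. Book value $193,539.
Year 2: ⌊$193,539 × 125%/9⌋ = $26,880. Book value $166,659.
Year 3: ⌊$166,659 × 125%/9⌋ = $23,147. Book value $143,512.
Year 4: ⌊$143,512 × 125%/9⌋ = $19,932. Book value $123,580.
Year 5: ⌊$123,580 × 125%/9⌋ = $17,163. Book value $106,417.
Year 6: ⌊$106,417 × 125%/9⌋ = $14,780. Book value $91,637.
Accumulated through year 6 = $224,754 − $91,637 = $133,117.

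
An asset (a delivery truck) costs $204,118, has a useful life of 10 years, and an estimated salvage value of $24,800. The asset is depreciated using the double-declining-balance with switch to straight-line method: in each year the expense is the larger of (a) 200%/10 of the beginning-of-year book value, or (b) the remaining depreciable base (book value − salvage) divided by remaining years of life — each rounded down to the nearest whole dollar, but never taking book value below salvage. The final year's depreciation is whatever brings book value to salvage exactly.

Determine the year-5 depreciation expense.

$16,721

Depreciable base = $204,118 − $24,800 = $179,318.
Year 1: DB = ⌊$204,118 × 200%/10⌋ = $40,823; SL = ⌊$179,318/10⌋ = $17,931 → take DB $40,823. Book value $163,295.
Year 2: DB = ⌊$163,295 × 200%/10⌋ = $32,659; SL = ⌊$138,495/9⌋ = $15,388 → take DB $32,659. Book value $130,636.
Year 3: DB = ⌊$130,636 × 200%/10⌋ = $26,127; SL = ⌊$105,836/8⌋ = $13,229 → take DB $26,127. Book value $104,509.
Year 4: DB = ⌊$104,509 × 200%/10⌋ = $20,901; SL = ⌊$79,709/7⌋ = $11,387 → take DB $20,901. Book value $83,608.
Year 5: DB = ⌊$83,608 × 200%/10⌋ = $16,721; SL = ⌊$58,808/6⌋ = $9,801 → take DB $16,721. Book value $66,887.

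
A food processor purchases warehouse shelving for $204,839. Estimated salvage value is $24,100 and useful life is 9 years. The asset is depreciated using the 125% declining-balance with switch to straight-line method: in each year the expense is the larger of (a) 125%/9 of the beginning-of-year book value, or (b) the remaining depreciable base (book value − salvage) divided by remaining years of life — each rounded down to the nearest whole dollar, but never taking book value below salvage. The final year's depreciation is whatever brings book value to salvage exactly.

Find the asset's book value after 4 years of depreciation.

$112,630

Depreciable base = $204,839 − $24,100 = $180,739.
Year 1: DB = ⌊$204,839 × 125%/9⌋ = $28,449; SL = ⌊$180,739/9⌋ = $20,082 → take DB $28,449. Book value $176,390.
Year 2: DB = ⌊$176,390 × 125%/9⌋ = $24,498; SL = ⌊$152,290/8⌋ = $19,036 → take DB $24,498. Book value $151,892.
Year 3: DB = ⌊$151,892 × 125%/9⌋ = $21,096; SL = ⌊$127,792/7⌋ = $18,256 → take DB $21,096. Book value $130,796.
Year 4: DB = ⌊$130,796 × 125%/9⌋ = $18,166; SL = ⌊$106,696/6⌋ = $17,782 → take DB $18,166. Book value $112,630.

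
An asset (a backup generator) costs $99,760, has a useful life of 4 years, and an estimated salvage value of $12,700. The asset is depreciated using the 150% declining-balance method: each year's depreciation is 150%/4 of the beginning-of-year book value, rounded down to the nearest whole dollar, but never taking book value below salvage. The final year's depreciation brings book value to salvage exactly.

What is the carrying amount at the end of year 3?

Depreciable base = $99,760 − $12,700 = $87,060.
Year 1: ⌊$99,760 × 150%/4⌋ = $37,410. Book value $62,350.
Year 2: ⌊$62,350 × 150%/4⌋ = $23,381. Book value $38,969.
Year 3: ⌊$38,969 × 150%/4⌋ = $14,613. Book value $24,356.

$24,356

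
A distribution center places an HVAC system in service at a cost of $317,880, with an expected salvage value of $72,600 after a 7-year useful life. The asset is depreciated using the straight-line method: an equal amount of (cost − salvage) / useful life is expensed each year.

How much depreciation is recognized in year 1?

$35,040

Depreciable base = $317,880 − $72,600 = $245,280.
Annual expense = $245,280 / 7 = $35,040.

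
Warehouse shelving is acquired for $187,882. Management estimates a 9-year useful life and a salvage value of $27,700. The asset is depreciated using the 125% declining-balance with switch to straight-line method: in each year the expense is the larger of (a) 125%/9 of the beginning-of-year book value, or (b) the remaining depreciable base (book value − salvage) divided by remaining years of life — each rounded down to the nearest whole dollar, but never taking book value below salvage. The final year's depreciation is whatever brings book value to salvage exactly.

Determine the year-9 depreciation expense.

$15,122

Depreciable base = $187,882 − $27,700 = $160,182.
Year 1: DB = ⌊$187,882 × 125%/9⌋ = $26,094; SL = ⌊$160,182/9⌋ = $17,798 → take DB $26,094. Book value $161,788.
Year 2: DB = ⌊$161,788 × 125%/9⌋ = $22,470; SL = ⌊$134,088/8⌋ = $16,761 → take DB $22,470. Book value $139,318.
Year 3: DB = ⌊$139,318 × 125%/9⌋ = $19,349; SL = ⌊$111,618/7⌋ = $15,945 → take DB $19,349. Book value $119,969.
Year 4: DB = ⌊$119,969 × 125%/9⌋ = $16,662; SL = ⌊$92,269/6⌋ = $15,378 → take DB $16,662. Book value $103,307.
Year 5: DB = ⌊$103,307 × 125%/9⌋ = $14,348; SL = ⌊$75,607/5⌋ = $15,121 → take SL $15,121. Book value $88,186.
Year 6: DB = ⌊$88,186 × 125%/9⌋ = $12,248; SL = ⌊$60,486/4⌋ = $15,121 → take SL $15,121. Book value $73,065.
Year 7: DB = ⌊$73,065 × 125%/9⌋ = $10,147; SL = ⌊$45,365/3⌋ = $15,121 → take SL $15,121. Book value $57,944.
Year 8: DB = ⌊$57,944 × 125%/9⌋ = $8,047; SL = ⌊$30,244/2⌋ = $15,122 → take SL $15,122. Book value $42,822.
Year 9 (final): $42,822 − $27,700 = $15,122. Book value $27,700.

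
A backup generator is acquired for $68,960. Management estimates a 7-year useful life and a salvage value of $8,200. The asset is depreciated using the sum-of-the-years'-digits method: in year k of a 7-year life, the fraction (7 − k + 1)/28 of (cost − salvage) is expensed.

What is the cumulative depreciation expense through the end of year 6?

Depreciable base = $68,960 − $8,200 = $60,760.
Sum of the years' digits = 7+6+5+4+3+2+1 = 28.
Year 1: $60,760 × 7/28 = $15,190. Book value $53,770.
Year 2: $60,760 × 6/28 = $13,020. Book value $40,750.
Year 3: $60,760 × 5/28 = $10,850. Book value $29,900.
Year 4: $60,760 × 4/28 = $8,680. Book value $21,220.
Year 5: $60,760 × 3/28 = $6,510. Book value $14,710.
Year 6: $60,760 × 2/28 = $4,340. Book value $10,370.
Accumulated through year 6 = $68,960 − $10,370 = $58,590.

$58,590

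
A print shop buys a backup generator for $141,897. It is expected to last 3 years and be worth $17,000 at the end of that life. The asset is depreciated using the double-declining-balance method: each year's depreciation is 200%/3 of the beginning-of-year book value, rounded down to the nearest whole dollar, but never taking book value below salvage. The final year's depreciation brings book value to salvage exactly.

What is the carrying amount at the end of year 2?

$17,000

Depreciable base = $141,897 − $17,000 = $124,897.
Year 1: ⌊$141,897 × 200%/3⌋ = $94,598. Book value $47,299.
Year 2: ⌊$47,299 × 200%/3⌋ = $31,532, capped at $30,299. Book value $17,000.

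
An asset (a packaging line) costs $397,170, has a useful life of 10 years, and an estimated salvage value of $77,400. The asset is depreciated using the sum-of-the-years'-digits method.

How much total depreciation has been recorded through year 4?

Depreciable base = $397,170 − $77,400 = $319,770.
Sum of the years' digits = 10+9+8+7+6+5+4+3+2+1 = 55.
Year 1: $319,770 × 10/55 = $58,140. Book value $339,030.
Year 2: $319,770 × 9/55 = $52,326. Book value $286,704.
Year 3: $319,770 × 8/55 = $46,512. Book value $240,192.
Year 4: $319,770 × 7/55 = $40,698. Book value $199,494.
Accumulated through year 4 = $397,170 − $199,494 = $197,676.

$197,676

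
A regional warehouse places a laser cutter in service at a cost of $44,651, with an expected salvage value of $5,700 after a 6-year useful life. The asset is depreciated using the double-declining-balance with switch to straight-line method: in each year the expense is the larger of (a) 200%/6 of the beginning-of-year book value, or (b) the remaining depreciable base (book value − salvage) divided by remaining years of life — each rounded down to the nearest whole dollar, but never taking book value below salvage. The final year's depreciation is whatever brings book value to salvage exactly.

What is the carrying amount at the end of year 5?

$5,881

Depreciable base = $44,651 − $5,700 = $38,951.
Year 1: DB = ⌊$44,651 × 200%/6⌋ = $14,883; SL = ⌊$38,951/6⌋ = $6,491 → take DB $14,883. Book value $29,768.
Year 2: DB = ⌊$29,768 × 200%/6⌋ = $9,922; SL = ⌊$24,068/5⌋ = $4,813 → take DB $9,922. Book value $19,846.
Year 3: DB = ⌊$19,846 × 200%/6⌋ = $6,615; SL = ⌊$14,146/4⌋ = $3,536 → take DB $6,615. Book value $13,231.
Year 4: DB = ⌊$13,231 × 200%/6⌋ = $4,410; SL = ⌊$7,531/3⌋ = $2,510 → take DB $4,410. Book value $8,821.
Year 5: DB = ⌊$8,821 × 200%/6⌋ = $2,940; SL = ⌊$3,121/2⌋ = $1,560 → take DB $2,940. Book value $5,881.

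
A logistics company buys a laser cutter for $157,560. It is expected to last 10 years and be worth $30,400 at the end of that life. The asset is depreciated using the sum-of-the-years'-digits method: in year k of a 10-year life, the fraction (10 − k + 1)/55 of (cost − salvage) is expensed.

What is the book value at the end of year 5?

Depreciable base = $157,560 − $30,400 = $127,160.
Sum of the years' digits = 10+9+8+7+6+5+4+3+2+1 = 55.
Year 1: $127,160 × 10/55 = $23,120. Book value $134,440.
Year 2: $127,160 × 9/55 = $20,808. Book value $113,632.
Year 3: $127,160 × 8/55 = $18,496. Book value $95,136.
Year 4: $127,160 × 7/55 = $16,184. Book value $78,952.
Year 5: $127,160 × 6/55 = $13,872. Book value $65,080.

$65,080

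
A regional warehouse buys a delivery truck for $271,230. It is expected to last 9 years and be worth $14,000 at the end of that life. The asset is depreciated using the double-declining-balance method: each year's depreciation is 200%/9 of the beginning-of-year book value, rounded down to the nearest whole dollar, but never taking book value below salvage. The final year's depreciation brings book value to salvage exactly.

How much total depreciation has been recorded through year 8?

$234,905

Depreciable base = $271,230 − $14,000 = $257,230.
Year 1: ⌊$271,230 × 200%/9⌋ = $60,273. Book value $210,957.
Year 2: ⌊$210,957 × 200%/9⌋ = $46,879. Book value $164,078.
Year 3: ⌊$164,078 × 200%/9⌋ = $36,461. Book value $127,617.
Year 4: ⌊$127,617 × 200%/9⌋ = $28,359. Book value $99,258.
Year 5: ⌊$99,258 × 200%/9⌋ = $22,057. Book value $77,201.
Year 6: ⌊$77,201 × 200%/9⌋ = $17,155. Book value $60,046.
Year 7: ⌊$60,046 × 200%/9⌋ = $13,343. Book value $46,703.
Year 8: ⌊$46,703 × 200%/9⌋ = $10,378. Book value $36,325.
Accumulated through year 8 = $271,230 − $36,325 = $234,905.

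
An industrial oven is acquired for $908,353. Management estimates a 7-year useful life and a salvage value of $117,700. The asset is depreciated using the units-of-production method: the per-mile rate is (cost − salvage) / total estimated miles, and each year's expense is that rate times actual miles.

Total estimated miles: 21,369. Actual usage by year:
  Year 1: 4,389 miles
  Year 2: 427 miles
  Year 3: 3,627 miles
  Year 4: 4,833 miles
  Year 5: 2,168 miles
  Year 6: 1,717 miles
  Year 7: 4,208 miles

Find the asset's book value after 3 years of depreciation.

$595,962

Depreciable base = $908,353 − $117,700 = $790,653.
Rate = $790,653 / 21,369 miles = $37 per mile.
Year 1: 4,389 × $37 = $162,393. Book value $745,960.
Year 2: 427 × $37 = $15,799. Book value $730,161.
Year 3: 3,627 × $37 = $134,199. Book value $595,962.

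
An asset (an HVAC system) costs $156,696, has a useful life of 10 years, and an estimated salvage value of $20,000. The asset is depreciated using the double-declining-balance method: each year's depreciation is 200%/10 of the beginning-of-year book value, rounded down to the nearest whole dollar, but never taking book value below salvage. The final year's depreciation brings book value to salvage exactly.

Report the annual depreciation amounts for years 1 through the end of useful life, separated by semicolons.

Depreciable base = $156,696 − $20,000 = $136,696.
Year 1: ⌊$156,696 × 200%/10⌋ = $31,339. Book value $125,357.
Year 2: ⌊$125,357 × 200%/10⌋ = $25,071. Book value $100,286.
Year 3: ⌊$100,286 × 200%/10⌋ = $20,057. Book value $80,229.
Year 4: ⌊$80,229 × 200%/10⌋ = $16,045. Book value $64,184.
Year 5: ⌊$64,184 × 200%/10⌋ = $12,836. Book value $51,348.
Year 6: ⌊$51,348 × 200%/10⌋ = $10,269. Book value $41,079.
Year 7: ⌊$41,079 × 200%/10⌋ = $8,215. Book value $32,864.
Year 8: ⌊$32,864 × 200%/10⌋ = $6,572. Book value $26,292.
Year 9: ⌊$26,292 × 200%/10⌋ = $5,258. Book value $21,034.
Year 10 (final): $21,034 − $20,000 = $1,034. Book value $20,000.

$31,339; $25,071; $20,057; $16,045; $12,836; $10,269; $8,215; $6,572; $5,258; $1,034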